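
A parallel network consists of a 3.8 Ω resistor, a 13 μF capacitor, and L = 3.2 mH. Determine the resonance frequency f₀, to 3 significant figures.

ω₀ = 1/√(LC) = 1/√(0.0032 × 1.3e-05) = 4903 rad/s
f₀ = ω₀/(2π) = 780 Hz

780 Hz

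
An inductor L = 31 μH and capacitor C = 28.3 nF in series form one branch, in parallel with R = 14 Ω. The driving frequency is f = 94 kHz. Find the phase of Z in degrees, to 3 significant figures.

-18.6°

ω = 2πf = 590600 rad/s
X_L = ωL = 18.3 Ω
X_C = 1/(ωC) = 59.8 Ω
Branch 1: Z₁ = R = 14.0 Ω
Branch 2 (series LC): Z₂ = j(X_L − X_C) = −j41.5 Ω
Parallel: Z = Z₁Z₂/(Z₁+Z₂), |Z| = 13.3 Ω, ∠Z = -18.6°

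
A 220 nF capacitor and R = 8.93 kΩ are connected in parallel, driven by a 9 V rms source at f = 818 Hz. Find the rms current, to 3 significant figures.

ω = 2πf = 5140 rad/s
X_C = 1/(ωC) = 884 Ω
Parallel: admittances add. Y = 1/R + jωC
Y = (0.000112 + j0.00113) S
|Y| = 0.00114 S → |Z| = 1/|Y| = 880 Ω, ∠Z = −∠Y = -84.3°
I = V/|Z| = 9/880 = 10.2 mA

10.2 mA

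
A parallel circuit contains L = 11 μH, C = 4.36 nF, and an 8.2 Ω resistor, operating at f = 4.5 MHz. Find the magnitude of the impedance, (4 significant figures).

5.843 Ω

ω = 2πf = 2.827e+07 rad/s
X_L = ωL = 311.0 Ω
X_C = 1/(ωC) = 8.112 Ω
Parallel: admittances add. Y = 1/R + 1/(jωL) + jωC
Y = (0.1220 + j0.1201) S
|Y| = 0.1711 S → |Z| = 1/|Y| = 5.843 Ω, ∠Z = −∠Y = -44.55°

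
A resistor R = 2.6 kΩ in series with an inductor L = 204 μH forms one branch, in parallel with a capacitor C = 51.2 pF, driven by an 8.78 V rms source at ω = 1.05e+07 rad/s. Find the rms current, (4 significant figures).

3.664 mA

X_L = ωL = 2142 Ω
X_C = 1/(ωC) = 1860 Ω
Branch 1 (R+jX_L): Z₁ = 2600 + j2142 Ω, |Z₁| = 3369 Ω
Branch 2 (−jX_C): Z₂ = −j1860 Ω
Parallel: Z = Z₁Z₂/(Z₁+Z₂), |Z| = 2396 Ω, ∠Z = -56.70°
I = V/|Z| = 8.78/2396 = 3.664 mA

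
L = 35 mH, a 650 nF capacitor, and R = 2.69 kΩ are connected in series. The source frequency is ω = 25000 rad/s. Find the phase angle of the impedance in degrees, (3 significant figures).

X_L = ωL = 875 Ω
X_C = 1/(ωC) = 61.5 Ω
Net reactance X = X_L − X_C = 813 Ω
Z = 2690 + j813 Ω
|Z| = √(2690² + 813²) = 2810 Ω
∠Z = arctan(813/2690) = 16.8°

16.8°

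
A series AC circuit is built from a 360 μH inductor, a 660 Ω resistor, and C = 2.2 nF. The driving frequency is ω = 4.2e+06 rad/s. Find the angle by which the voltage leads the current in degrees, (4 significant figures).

64.82°

X_L = ωL = 1512 Ω
X_C = 1/(ωC) = 108.2 Ω
Net reactance X = X_L − X_C = 1404 Ω
Z = 660.0 + j1404 Ω
|Z| = √(660.0² + 1404²) = 1551 Ω
∠Z = arctan(1404/660.0) = 64.82°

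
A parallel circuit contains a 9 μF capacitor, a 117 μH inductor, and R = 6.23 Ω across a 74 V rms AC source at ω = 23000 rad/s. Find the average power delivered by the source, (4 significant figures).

879.0 W

X_L = ωL = 2.691 Ω
X_C = 1/(ωC) = 4.831 Ω
Parallel: admittances add. Y = 1/R + 1/(jωL) + jωC
Y = (0.1605 − j0.1646) S
|Y| = 0.2299 S → |Z| = 1/|Y| = 4.349 Ω, ∠Z = −∠Y = 45.72°
I = V/|Z| = 17.01 A
P = VI cos φ = 74 × 17.01 × cos(45.72°) = 879.0 W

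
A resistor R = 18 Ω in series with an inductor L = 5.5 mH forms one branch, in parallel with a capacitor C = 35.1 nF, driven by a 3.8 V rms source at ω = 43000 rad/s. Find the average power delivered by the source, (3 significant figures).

4.62 mW

X_L = ωL = 236 Ω
X_C = 1/(ωC) = 663 Ω
Branch 1 (R+jX_L): Z₁ = 18.0 + j236 Ω, |Z₁| = 237 Ω
Branch 2 (−jX_C): Z₂ = −j663 Ω
Parallel: Z = Z₁Z₂/(Z₁+Z₂), |Z| = 369 Ω, ∠Z = 83.2°
I = V/|Z| = 10.3 mA
P = VI cos φ = 3.8 × 0.0103 × cos(83.2°) = 4.62 mW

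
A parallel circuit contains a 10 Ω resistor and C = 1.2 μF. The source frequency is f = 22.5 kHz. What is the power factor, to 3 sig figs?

ω = 2πf = 141400 rad/s
X_C = 1/(ωC) = 5.89 Ω
Parallel: admittances add. Y = 1/R + jωC
Y = (0.100 + j0.170) S
|Y| = 0.197 S → |Z| = 1/|Y| = 5.08 Ω, ∠Z = −∠Y = -59.5°
cos φ = cos(-59.5°) = 0.508

0.508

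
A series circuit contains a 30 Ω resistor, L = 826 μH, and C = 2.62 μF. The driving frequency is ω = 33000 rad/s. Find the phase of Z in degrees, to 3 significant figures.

27.6°

X_L = ωL = 27.3 Ω
X_C = 1/(ωC) = 11.6 Ω
Net reactance X = X_L − X_C = 15.7 Ω
Z = 30.0 + j15.7 Ω
|Z| = √(30.0² + 15.7²) = 33.9 Ω
∠Z = arctan(15.7/30.0) = 27.6°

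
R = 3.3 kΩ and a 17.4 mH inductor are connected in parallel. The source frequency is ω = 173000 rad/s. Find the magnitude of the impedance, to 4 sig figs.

X_L = ωL = 3010 Ω
Parallel: admittances add. Y = 1/R + 1/(jωL)
Y = (0.0003030 − j0.0003322) S
|Y| = 0.0004497 S → |Z| = 1/|Y| = 2224 Ω, ∠Z = −∠Y = 47.63°

2224 Ω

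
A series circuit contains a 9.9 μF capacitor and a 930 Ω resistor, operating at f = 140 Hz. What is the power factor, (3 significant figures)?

ω = 2πf = 879.6 rad/s
X_C = 1/(ωC) = 115 Ω
Z = 930 − j115 Ω
|Z| = √(930² + 115²) = 937 Ω
∠Z = arctan(-115/930) = -7.04°
cos φ = cos(-7.04°) = 0.992

0.992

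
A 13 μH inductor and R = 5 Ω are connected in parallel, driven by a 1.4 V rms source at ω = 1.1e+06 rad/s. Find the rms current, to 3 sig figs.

X_L = ωL = 14.3 Ω
Parallel: admittances add. Y = 1/R + 1/(jωL)
Y = (0.200 − j0.0699) S
|Y| = 0.212 S → |Z| = 1/|Y| = 4.72 Ω, ∠Z = −∠Y = 19.3°
I = V/|Z| = 1.4/4.72 = 297 mA

297 mA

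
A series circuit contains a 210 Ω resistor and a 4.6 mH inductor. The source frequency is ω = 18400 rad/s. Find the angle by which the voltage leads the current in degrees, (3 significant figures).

22.0°

X_L = ωL = 84.6 Ω
Z = 210 + j84.6 Ω
|Z| = √(210² + 84.6²) = 226 Ω
∠Z = arctan(84.6/210) = 22.0°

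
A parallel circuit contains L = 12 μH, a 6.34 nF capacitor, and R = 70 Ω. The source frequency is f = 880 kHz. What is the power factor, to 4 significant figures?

ω = 2πf = 5.529e+06 rad/s
X_L = ωL = 66.35 Ω
X_C = 1/(ωC) = 28.53 Ω
Parallel: admittances add. Y = 1/R + 1/(jωL) + jωC
Y = (0.01429 + j0.01998) S
|Y| = 0.02456 S → |Z| = 1/|Y| = 40.71 Ω, ∠Z = −∠Y = -54.44°
cos φ = cos(-54.44°) = 0.5816

0.5816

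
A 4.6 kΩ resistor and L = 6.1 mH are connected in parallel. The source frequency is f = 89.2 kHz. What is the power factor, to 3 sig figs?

0.597

ω = 2πf = 560500 rad/s
X_L = ωL = 3420 Ω
Parallel: admittances add. Y = 1/R + 1/(jωL)
Y = (0.000217 − j0.000292) S
|Y| = 0.000364 S → |Z| = 1/|Y| = 2740 Ω, ∠Z = −∠Y = 53.4°
cos φ = cos(53.4°) = 0.597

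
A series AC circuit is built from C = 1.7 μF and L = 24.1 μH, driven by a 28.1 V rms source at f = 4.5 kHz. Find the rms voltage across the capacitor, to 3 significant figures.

ω = 2πf = 28270 rad/s
X_L = ωL = 0.681 Ω
X_C = 1/(ωC) = 20.8 Ω
Net reactance X = X_L − X_C = -20.1 Ω
Z = − j20.1 Ω
|Z| = √(0² + 20.1²) = 20.1 Ω
I = V/|Z| = 1.40 A
V_C = I·|Z_C| = 1.40 × 20.8 = 29.1 V

29.1 V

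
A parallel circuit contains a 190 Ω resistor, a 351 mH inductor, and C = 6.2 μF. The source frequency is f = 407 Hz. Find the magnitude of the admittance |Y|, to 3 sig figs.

15.7 mS

ω = 2πf = 2557 rad/s
X_L = ωL = 898 Ω
X_C = 1/(ωC) = 63.1 Ω
Parallel: admittances add. Y = 1/R + 1/(jωL) + jωC
Y = (0.00526 + j0.0147) S
|Y| = 0.0157 S → |Z| = 1/|Y| = 63.9 Ω, ∠Z = −∠Y = -70.4°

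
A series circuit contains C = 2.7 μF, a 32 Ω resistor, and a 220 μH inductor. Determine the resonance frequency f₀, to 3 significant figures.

6.53 kHz

ω₀ = 1/√(LC) = 1/√(0.00022 × 2.7e-06) = 41030 rad/s
f₀ = ω₀/(2π) = 6.53 kHz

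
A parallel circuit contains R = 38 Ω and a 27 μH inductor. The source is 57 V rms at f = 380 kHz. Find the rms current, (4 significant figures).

1.741 A

ω = 2πf = 2.388e+06 rad/s
X_L = ωL = 64.47 Ω
Parallel: admittances add. Y = 1/R + 1/(jωL)
Y = (0.02632 − j0.01551) S
|Y| = 0.03055 S → |Z| = 1/|Y| = 32.74 Ω, ∠Z = −∠Y = 30.52°
I = V/|Z| = 57/32.74 = 1.741 A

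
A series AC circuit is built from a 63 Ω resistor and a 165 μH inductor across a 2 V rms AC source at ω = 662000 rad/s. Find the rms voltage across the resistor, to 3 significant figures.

0.999 V

X_L = ωL = 109 Ω
Z = 63.0 + j109 Ω
|Z| = √(63.0² + 109²) = 126 Ω
I = V/|Z| = 15.9 mA
V_R = I·|Z_R| = 0.0159 × 63.0 = 0.999 V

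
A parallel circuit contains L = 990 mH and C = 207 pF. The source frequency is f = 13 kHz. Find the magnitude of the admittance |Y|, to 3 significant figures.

4.54 μS

ω = 2πf = 81680 rad/s
X_L = ωL = 80900 Ω
X_C = 1/(ωC) = 59100 Ω
Parallel: admittances add. Y = 1/(jωL) + jωC
Y = (0 + j4.54e-06) S
|Y| = 4.54e-06 S → |Z| = 1/|Y| = 220000 Ω, ∠Z = −∠Y = -90.0°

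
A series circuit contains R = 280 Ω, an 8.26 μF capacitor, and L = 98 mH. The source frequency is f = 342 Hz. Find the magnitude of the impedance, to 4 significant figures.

ω = 2πf = 2149 rad/s
X_L = ωL = 210.6 Ω
X_C = 1/(ωC) = 56.34 Ω
Net reactance X = X_L − X_C = 154.2 Ω
Z = 280.0 + j154.2 Ω
|Z| = √(280.0² + 154.2²) = 319.7 Ω

319.7 Ω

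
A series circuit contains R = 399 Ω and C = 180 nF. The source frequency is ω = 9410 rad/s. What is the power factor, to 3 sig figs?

X_C = 1/(ωC) = 590 Ω
Z = 399 − j590 Ω
|Z| = √(399² + 590²) = 713 Ω
∠Z = arctan(-590/399) = -55.9°
cos φ = cos(-55.9°) = 0.560

0.560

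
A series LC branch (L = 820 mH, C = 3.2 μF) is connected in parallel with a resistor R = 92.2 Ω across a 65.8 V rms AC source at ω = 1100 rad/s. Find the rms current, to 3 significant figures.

X_L = ωL = 902 Ω
X_C = 1/(ωC) = 284 Ω
Branch 1: Z₁ = R = 92.2 Ω
Branch 2 (series LC): Z₂ = j(X_L − X_C) = j618 Ω
Parallel: Z = Z₁Z₂/(Z₁+Z₂), |Z| = 91.2 Ω, ∠Z = 8.49°
I = V/|Z| = 65.8/91.2 = 722 mA

722 mA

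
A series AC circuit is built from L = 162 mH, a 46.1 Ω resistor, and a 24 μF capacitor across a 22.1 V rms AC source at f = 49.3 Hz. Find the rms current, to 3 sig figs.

ω = 2πf = 309.8 rad/s
X_L = ωL = 50.2 Ω
X_C = 1/(ωC) = 135 Ω
Net reactance X = X_L − X_C = -84.3 Ω
Z = 46.1 − j84.3 Ω
|Z| = √(46.1² + 84.3²) = 96.1 Ω
I = V/|Z| = 22.1/96.1 = 230 mA

230 mA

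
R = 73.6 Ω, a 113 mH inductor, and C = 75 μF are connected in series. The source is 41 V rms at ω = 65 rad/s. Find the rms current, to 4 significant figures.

194.3 mA

X_L = ωL = 7.345 Ω
X_C = 1/(ωC) = 205.1 Ω
Net reactance X = X_L − X_C = -197.8 Ω
Z = 73.60 − j197.8 Ω
|Z| = √(73.60² + 197.8²) = 211.0 Ω
I = V/|Z| = 41/211.0 = 194.3 mA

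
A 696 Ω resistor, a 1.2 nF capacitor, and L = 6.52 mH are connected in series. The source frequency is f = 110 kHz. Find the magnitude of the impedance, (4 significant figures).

ω = 2πf = 691200 rad/s
X_L = ωL = 4506 Ω
X_C = 1/(ωC) = 1206 Ω
Net reactance X = X_L − X_C = 3301 Ω
Z = 696.0 + j3301 Ω
|Z| = √(696.0² + 3301²) = 3373 Ω

3373 Ω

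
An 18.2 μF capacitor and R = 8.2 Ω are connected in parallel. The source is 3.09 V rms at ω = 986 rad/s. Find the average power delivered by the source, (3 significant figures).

1.16 W

X_C = 1/(ωC) = 55.7 Ω
Parallel: admittances add. Y = 1/R + jωC
Y = (0.122 + j0.0179) S
|Y| = 0.123 S → |Z| = 1/|Y| = 8.11 Ω, ∠Z = −∠Y = -8.37°
I = V/|Z| = 381 mA
P = VI cos φ = 3.09 × 0.381 × cos(-8.37°) = 1.16 W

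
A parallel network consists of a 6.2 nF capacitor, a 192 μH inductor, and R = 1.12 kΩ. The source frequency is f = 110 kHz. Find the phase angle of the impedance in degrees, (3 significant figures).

74.6°

ω = 2πf = 691200 rad/s
X_L = ωL = 133 Ω
X_C = 1/(ωC) = 233 Ω
Parallel: admittances add. Y = 1/R + 1/(jωL) + jωC
Y = (0.000893 − j0.00325) S
|Y| = 0.00337 S → |Z| = 1/|Y| = 297 Ω, ∠Z = −∠Y = 74.6°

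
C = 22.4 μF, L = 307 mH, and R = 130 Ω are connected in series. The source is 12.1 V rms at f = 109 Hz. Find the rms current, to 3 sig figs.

62.1 mA

ω = 2πf = 684.9 rad/s
X_L = ωL = 210 Ω
X_C = 1/(ωC) = 65.2 Ω
Net reactance X = X_L − X_C = 145 Ω
Z = 130 + j145 Ω
|Z| = √(130² + 145²) = 195 Ω
I = V/|Z| = 12.1/195 = 62.1 mA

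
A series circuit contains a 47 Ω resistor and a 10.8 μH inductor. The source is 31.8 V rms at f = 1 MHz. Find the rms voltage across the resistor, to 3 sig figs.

ω = 2πf = 6.283e+06 rad/s
X_L = ωL = 67.9 Ω
Z = 47.0 + j67.9 Ω
|Z| = √(47.0² + 67.9²) = 82.5 Ω
I = V/|Z| = 385 mA
V_R = I·|Z_R| = 0.385 × 47.0 = 18.1 V

18.1 V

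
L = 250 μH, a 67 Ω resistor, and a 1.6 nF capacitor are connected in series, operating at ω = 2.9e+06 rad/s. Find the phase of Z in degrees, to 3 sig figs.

X_L = ωL = 725 Ω
X_C = 1/(ωC) = 216 Ω
Net reactance X = X_L − X_C = 509 Ω
Z = 67.0 + j509 Ω
|Z| = √(67.0² + 509²) = 514 Ω
∠Z = arctan(509/67.0) = 82.5°

82.5°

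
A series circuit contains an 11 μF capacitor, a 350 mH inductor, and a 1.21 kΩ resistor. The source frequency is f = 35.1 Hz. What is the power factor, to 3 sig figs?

ω = 2πf = 220.5 rad/s
X_L = ωL = 77.2 Ω
X_C = 1/(ωC) = 412 Ω
Net reactance X = X_L − X_C = -335 Ω
Z = 1210 − j335 Ω
|Z| = √(1210² + 335²) = 1260 Ω
∠Z = arctan(-335/1210) = -15.5°
cos φ = cos(-15.5°) = 0.964

0.964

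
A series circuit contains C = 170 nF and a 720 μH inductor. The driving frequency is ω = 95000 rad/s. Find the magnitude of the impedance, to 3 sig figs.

6.48 Ω

X_L = ωL = 68.4 Ω
X_C = 1/(ωC) = 61.9 Ω
Net reactance X = X_L − X_C = 6.48 Ω
Z = j6.48 Ω
|Z| = √(0² + 6.48²) = 6.48 Ω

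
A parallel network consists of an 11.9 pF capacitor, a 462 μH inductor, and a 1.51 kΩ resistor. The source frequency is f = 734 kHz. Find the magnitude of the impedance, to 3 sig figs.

ω = 2πf = 4.612e+06 rad/s
X_L = ωL = 2130 Ω
X_C = 1/(ωC) = 18200 Ω
Parallel: admittances add. Y = 1/R + 1/(jωL) + jωC
Y = (0.000662 − j0.000414) S
|Y| = 0.000781 S → |Z| = 1/|Y| = 1280 Ω, ∠Z = −∠Y = 32.0°

1280 Ω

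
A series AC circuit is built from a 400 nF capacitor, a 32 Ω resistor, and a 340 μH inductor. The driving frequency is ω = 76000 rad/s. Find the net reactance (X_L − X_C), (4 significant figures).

-7.055 Ω

X_L = ωL = 25.84 Ω
X_C = 1/(ωC) = 32.89 Ω
X = 25.84 − 32.89 = -7.055 Ω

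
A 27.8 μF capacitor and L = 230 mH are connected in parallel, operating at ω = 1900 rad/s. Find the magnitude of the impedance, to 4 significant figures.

X_L = ωL = 437.0 Ω
X_C = 1/(ωC) = 18.93 Ω
Parallel: admittances add. Y = 1/(jωL) + jωC
Y = (0 + j0.05053) S
|Y| = 0.05053 S → |Z| = 1/|Y| = 19.79 Ω, ∠Z = −∠Y = -90.00°

19.79 Ω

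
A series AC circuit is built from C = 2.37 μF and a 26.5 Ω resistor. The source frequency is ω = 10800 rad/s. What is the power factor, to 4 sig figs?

0.5613

X_C = 1/(ωC) = 39.07 Ω
Z = 26.50 − j39.07 Ω
|Z| = √(26.50² + 39.07²) = 47.21 Ω
∠Z = arctan(-39.07/26.50) = -55.85°
cos φ = cos(-55.85°) = 0.5613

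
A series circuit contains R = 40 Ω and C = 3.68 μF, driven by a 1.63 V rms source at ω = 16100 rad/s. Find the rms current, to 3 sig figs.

37.5 mA

X_C = 1/(ωC) = 16.9 Ω
Z = 40.0 − j16.9 Ω
|Z| = √(40.0² + 16.9²) = 43.4 Ω
I = V/|Z| = 1.63/43.4 = 37.5 mA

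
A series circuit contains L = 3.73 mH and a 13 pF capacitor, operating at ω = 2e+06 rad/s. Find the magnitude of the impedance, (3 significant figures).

X_L = ωL = 7460 Ω
X_C = 1/(ωC) = 38500 Ω
Net reactance X = X_L − X_C = -31000 Ω
Z = − j31000 Ω
|Z| = √(0² + 31000²) = 31000 Ω

31000 Ω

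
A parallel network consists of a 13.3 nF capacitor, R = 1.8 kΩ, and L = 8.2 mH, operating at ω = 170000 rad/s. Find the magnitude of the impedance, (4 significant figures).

X_L = ωL = 1394 Ω
X_C = 1/(ωC) = 442.3 Ω
Parallel: admittances add. Y = 1/R + 1/(jωL) + jωC
Y = (0.0005556 + j0.001544) S
|Y| = 0.001641 S → |Z| = 1/|Y| = 609.5 Ω, ∠Z = −∠Y = -70.21°

609.5 Ω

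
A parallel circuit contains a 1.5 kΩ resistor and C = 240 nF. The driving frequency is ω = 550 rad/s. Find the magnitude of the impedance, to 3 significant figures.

X_C = 1/(ωC) = 7580 Ω
Parallel: admittances add. Y = 1/R + jωC
Y = (0.000667 + j0.000132) S
|Y| = 0.000680 S → |Z| = 1/|Y| = 1470 Ω, ∠Z = −∠Y = -11.2°

1470 Ω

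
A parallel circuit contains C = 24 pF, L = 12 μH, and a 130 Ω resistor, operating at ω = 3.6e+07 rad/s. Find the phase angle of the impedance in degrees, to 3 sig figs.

X_L = ωL = 432 Ω
X_C = 1/(ωC) = 1160 Ω
Parallel: admittances add. Y = 1/R + 1/(jωL) + jωC
Y = (0.00769 − j0.00145) S
|Y| = 0.00783 S → |Z| = 1/|Y| = 128 Ω, ∠Z = −∠Y = 10.7°

10.7°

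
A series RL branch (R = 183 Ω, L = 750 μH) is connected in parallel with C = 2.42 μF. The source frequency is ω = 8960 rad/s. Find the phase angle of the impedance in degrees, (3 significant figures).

X_L = ωL = 6.72 Ω
X_C = 1/(ωC) = 46.1 Ω
Branch 1 (R+jX_L): Z₁ = 183 + j6.72 Ω, |Z₁| = 183 Ω
Branch 2 (−jX_C): Z₂ = −j46.1 Ω
Parallel: Z = Z₁Z₂/(Z₁+Z₂), |Z| = 45.1 Ω, ∠Z = -75.7°

-75.7°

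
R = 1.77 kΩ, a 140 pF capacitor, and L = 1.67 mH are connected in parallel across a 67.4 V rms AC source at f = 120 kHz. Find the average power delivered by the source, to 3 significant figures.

2.57 W

ω = 2πf = 754000 rad/s
X_L = ωL = 1260 Ω
X_C = 1/(ωC) = 9470 Ω
Parallel: admittances add. Y = 1/R + 1/(jωL) + jωC
Y = (0.000565 − j0.000689) S
|Y| = 0.000891 S → |Z| = 1/|Y| = 1120 Ω, ∠Z = −∠Y = 50.6°
I = V/|Z| = 60.0 mA
P = VI cos φ = 67.4 × 0.0600 × cos(50.6°) = 2.57 W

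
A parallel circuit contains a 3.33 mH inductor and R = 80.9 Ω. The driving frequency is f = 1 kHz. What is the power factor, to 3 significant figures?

ω = 2πf = 6283 rad/s
X_L = ωL = 20.9 Ω
Parallel: admittances add. Y = 1/R + 1/(jωL)
Y = (0.0124 − j0.0478) S
|Y| = 0.0494 S → |Z| = 1/|Y| = 20.3 Ω, ∠Z = −∠Y = 75.5°
cos φ = cos(75.5°) = 0.250

0.250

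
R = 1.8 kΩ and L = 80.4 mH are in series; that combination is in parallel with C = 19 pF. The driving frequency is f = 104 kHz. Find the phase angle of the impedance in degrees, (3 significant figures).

84.4°

ω = 2πf = 653500 rad/s
X_L = ωL = 52500 Ω
X_C = 1/(ωC) = 80500 Ω
Branch 1 (R+jX_L): Z₁ = 1800 + j52500 Ω, |Z₁| = 52600 Ω
Branch 2 (−jX_C): Z₂ = −j80500 Ω
Parallel: Z = Z₁Z₂/(Z₁+Z₂), |Z| = 151000 Ω, ∠Z = 84.4°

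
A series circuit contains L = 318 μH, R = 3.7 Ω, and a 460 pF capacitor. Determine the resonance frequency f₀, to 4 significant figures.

416.1 kHz

ω₀ = 1/√(LC) = 1/√(0.000318 × 4.6e-10) = 2.615e+06 rad/s
f₀ = ω₀/(2π) = 416.1 kHz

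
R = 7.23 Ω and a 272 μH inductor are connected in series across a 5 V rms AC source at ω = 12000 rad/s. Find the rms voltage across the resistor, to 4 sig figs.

X_L = ωL = 3.264 Ω
Z = 7.230 + j3.264 Ω
|Z| = √(7.230² + 3.264²) = 7.933 Ω
I = V/|Z| = 630.3 mA
V_R = I·|Z_R| = 0.6303 × 7.230 = 4.557 V

4.557 V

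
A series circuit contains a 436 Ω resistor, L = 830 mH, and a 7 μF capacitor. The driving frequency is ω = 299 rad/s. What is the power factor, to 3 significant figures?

0.885

X_L = ωL = 248 Ω
X_C = 1/(ωC) = 478 Ω
Net reactance X = X_L − X_C = -230 Ω
Z = 436 − j230 Ω
|Z| = √(436² + 230²) = 493 Ω
∠Z = arctan(-230/436) = -27.8°
cos φ = cos(-27.8°) = 0.885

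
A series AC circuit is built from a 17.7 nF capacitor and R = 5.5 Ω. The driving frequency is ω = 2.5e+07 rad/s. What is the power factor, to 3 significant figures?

0.925

X_C = 1/(ωC) = 2.26 Ω
Z = 5.50 − j2.26 Ω
|Z| = √(5.50² + 2.26²) = 5.95 Ω
∠Z = arctan(-2.26/5.50) = -22.3°
cos φ = cos(-22.3°) = 0.925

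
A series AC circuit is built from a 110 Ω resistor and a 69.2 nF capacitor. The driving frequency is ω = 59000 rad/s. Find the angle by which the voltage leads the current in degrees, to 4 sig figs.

-65.81°

X_C = 1/(ωC) = 244.9 Ω
Z = 110.0 − j244.9 Ω
|Z| = √(110.0² + 244.9²) = 268.5 Ω
∠Z = arctan(-244.9/110.0) = -65.81°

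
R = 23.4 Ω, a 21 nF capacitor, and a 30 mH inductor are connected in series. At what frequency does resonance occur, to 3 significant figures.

6.34 kHz

ω₀ = 1/√(LC) = 1/√(0.03 × 2.1e-08) = 39840 rad/s
f₀ = ω₀/(2π) = 6.34 kHz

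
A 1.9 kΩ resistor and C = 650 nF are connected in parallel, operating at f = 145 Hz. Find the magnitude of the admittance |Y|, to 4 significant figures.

792.3 μS

ω = 2πf = 911.1 rad/s
X_C = 1/(ωC) = 1689 Ω
Parallel: admittances add. Y = 1/R + jωC
Y = (0.0005263 + j0.0005922) S
|Y| = 0.0007923 S → |Z| = 1/|Y| = 1262 Ω, ∠Z = −∠Y = -48.37°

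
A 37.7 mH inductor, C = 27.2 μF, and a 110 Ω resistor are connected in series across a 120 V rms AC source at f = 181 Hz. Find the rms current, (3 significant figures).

1.09 A

ω = 2πf = 1137 rad/s
X_L = ωL = 42.9 Ω
X_C = 1/(ωC) = 32.3 Ω
Net reactance X = X_L − X_C = 10.5 Ω
Z = 110 + j10.5 Ω
|Z| = √(110² + 10.5²) = 111 Ω
I = V/|Z| = 120/111 = 1.09 A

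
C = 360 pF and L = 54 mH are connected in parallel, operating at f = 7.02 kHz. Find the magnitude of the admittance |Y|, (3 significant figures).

404 μS

ω = 2πf = 44110 rad/s
X_L = ωL = 2380 Ω
X_C = 1/(ωC) = 63000 Ω
Parallel: admittances add. Y = 1/(jωL) + jωC
Y = (0 − j0.000404) S
|Y| = 0.000404 S → |Z| = 1/|Y| = 2480 Ω, ∠Z = −∠Y = 90.0°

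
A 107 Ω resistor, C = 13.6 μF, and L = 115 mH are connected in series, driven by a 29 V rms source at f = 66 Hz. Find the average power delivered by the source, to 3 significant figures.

ω = 2πf = 414.7 rad/s
X_L = ωL = 47.7 Ω
X_C = 1/(ωC) = 177 Ω
Net reactance X = X_L − X_C = -130 Ω
Z = 107 − j130 Ω
|Z| = √(107² + 130²) = 168 Ω
∠Z = arctan(-130/107) = -50.5°
I = V/|Z| = 173 mA
P = VI cos φ = 29 × 0.173 × cos(-50.5°) = 3.19 W

3.19 W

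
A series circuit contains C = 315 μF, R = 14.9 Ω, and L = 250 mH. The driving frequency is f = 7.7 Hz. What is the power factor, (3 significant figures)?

ω = 2πf = 48.38 rad/s
X_L = ωL = 12.1 Ω
X_C = 1/(ωC) = 65.6 Ω
Net reactance X = X_L − X_C = -53.5 Ω
Z = 14.9 − j53.5 Ω
|Z| = √(14.9² + 53.5²) = 55.6 Ω
∠Z = arctan(-53.5/14.9) = -74.4°
cos φ = cos(-74.4°) = 0.268

0.268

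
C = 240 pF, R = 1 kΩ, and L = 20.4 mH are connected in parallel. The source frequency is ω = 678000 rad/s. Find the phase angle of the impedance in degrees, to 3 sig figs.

X_L = ωL = 13800 Ω
X_C = 1/(ωC) = 6150 Ω
Parallel: admittances add. Y = 1/R + 1/(jωL) + jωC
Y = (0.00100 + j9.04e-05) S
|Y| = 0.00100 S → |Z| = 1/|Y| = 996 Ω, ∠Z = −∠Y = -5.17°

-5.17°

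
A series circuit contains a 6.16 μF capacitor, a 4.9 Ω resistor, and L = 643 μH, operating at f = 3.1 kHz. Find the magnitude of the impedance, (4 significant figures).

6.447 Ω

ω = 2πf = 19480 rad/s
X_L = ωL = 12.52 Ω
X_C = 1/(ωC) = 8.334 Ω
Net reactance X = X_L − X_C = 4.190 Ω
Z = 4.900 + j4.190 Ω
|Z| = √(4.900² + 4.190²) = 6.447 Ω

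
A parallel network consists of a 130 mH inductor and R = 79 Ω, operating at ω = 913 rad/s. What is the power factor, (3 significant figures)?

0.832

X_L = ωL = 119 Ω
Parallel: admittances add. Y = 1/R + 1/(jωL)
Y = (0.0127 − j0.00843) S
|Y| = 0.0152 S → |Z| = 1/|Y| = 65.8 Ω, ∠Z = −∠Y = 33.6°
cos φ = cos(33.6°) = 0.832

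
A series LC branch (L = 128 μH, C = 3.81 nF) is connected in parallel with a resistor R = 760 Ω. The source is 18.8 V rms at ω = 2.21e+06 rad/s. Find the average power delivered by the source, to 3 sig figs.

465 mW

X_L = ωL = 283 Ω
X_C = 1/(ωC) = 119 Ω
Branch 1: Z₁ = R = 760 Ω
Branch 2 (series LC): Z₂ = j(X_L − X_C) = j164 Ω
Parallel: Z = Z₁Z₂/(Z₁+Z₂), |Z| = 160 Ω, ∠Z = 77.8°
I = V/|Z| = 117 mA
P = VI cos φ = 18.8 × 0.117 × cos(77.8°) = 465 mW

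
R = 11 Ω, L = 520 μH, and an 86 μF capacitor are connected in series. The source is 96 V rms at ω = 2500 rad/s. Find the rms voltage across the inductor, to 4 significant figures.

10.85 V

X_L = ωL = 1.300 Ω
X_C = 1/(ωC) = 4.651 Ω
Net reactance X = X_L − X_C = -3.351 Ω
Z = 11.00 − j3.351 Ω
|Z| = √(11.00² + 3.351²) = 11.50 Ω
I = V/|Z| = 8.348 A
V_L = I·|Z_L| = 8.348 × 1.300 = 10.85 V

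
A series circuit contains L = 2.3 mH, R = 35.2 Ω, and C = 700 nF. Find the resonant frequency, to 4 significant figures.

ω₀ = 1/√(LC) = 1/√(0.0023 × 7e-07) = 24920 rad/s
f₀ = ω₀/(2π) = 3.966 kHz

3.966 kHz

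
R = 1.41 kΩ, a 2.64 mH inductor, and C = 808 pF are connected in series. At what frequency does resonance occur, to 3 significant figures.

109 kHz

ω₀ = 1/√(LC) = 1/√(0.00264 × 8.08e-10) = 684700 rad/s
f₀ = ω₀/(2π) = 109 kHz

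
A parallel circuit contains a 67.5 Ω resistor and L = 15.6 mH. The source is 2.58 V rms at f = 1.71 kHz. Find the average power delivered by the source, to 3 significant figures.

98.6 mW

ω = 2πf = 10740 rad/s
X_L = ωL = 168 Ω
Parallel: admittances add. Y = 1/R + 1/(jωL)
Y = (0.0148 − j0.00597) S
|Y| = 0.0160 S → |Z| = 1/|Y| = 62.6 Ω, ∠Z = −∠Y = 21.9°
I = V/|Z| = 41.2 mA
P = VI cos φ = 2.58 × 0.0412 × cos(21.9°) = 98.6 mW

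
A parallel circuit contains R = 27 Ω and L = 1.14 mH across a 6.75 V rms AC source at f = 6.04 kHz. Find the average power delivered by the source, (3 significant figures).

ω = 2πf = 37950 rad/s
X_L = ωL = 43.3 Ω
Parallel: admittances add. Y = 1/R + 1/(jωL)
Y = (0.0370 − j0.0231) S
|Y| = 0.0437 S → |Z| = 1/|Y| = 22.9 Ω, ∠Z = −∠Y = 32.0°
I = V/|Z| = 295 mA
P = VI cos φ = 6.75 × 0.295 × cos(32.0°) = 1.69 W

1.69 W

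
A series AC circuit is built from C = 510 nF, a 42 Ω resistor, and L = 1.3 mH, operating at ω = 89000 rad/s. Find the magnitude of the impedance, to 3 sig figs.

X_L = ωL = 116 Ω
X_C = 1/(ωC) = 22.0 Ω
Net reactance X = X_L − X_C = 93.7 Ω
Z = 42.0 + j93.7 Ω
|Z| = √(42.0² + 93.7²) = 103 Ω

103 Ω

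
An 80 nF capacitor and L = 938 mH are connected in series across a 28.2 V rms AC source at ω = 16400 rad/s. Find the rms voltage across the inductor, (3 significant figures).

X_L = ωL = 15400 Ω
X_C = 1/(ωC) = 762 Ω
Net reactance X = X_L − X_C = 14600 Ω
Z = j14600 Ω
|Z| = √(0² + 14600²) = 14600 Ω
I = V/|Z| = 1.93 mA
V_L = I·|Z_L| = 0.00193 × 15400 = 29.7 V

29.7 V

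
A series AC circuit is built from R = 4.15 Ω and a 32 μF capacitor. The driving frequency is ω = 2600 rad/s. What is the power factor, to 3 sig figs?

X_C = 1/(ωC) = 12.0 Ω
Z = 4.15 − j12.0 Ω
|Z| = √(4.15² + 12.0²) = 12.7 Ω
∠Z = arctan(-12.0/4.15) = -71.0°
cos φ = cos(-71.0°) = 0.326

0.326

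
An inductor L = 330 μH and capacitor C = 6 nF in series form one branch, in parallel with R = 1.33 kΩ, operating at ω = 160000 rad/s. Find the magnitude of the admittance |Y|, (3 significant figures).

X_L = ωL = 52.8 Ω
X_C = 1/(ωC) = 1040 Ω
Branch 1: Z₁ = R = 1330 Ω
Branch 2 (series LC): Z₂ = j(X_L − X_C) = −j989 Ω
Parallel: Z = Z₁Z₂/(Z₁+Z₂), |Z| = 794 Ω, ∠Z = -53.4°
|Y| = 1/|Z| = 1.26 mS

1.26 mS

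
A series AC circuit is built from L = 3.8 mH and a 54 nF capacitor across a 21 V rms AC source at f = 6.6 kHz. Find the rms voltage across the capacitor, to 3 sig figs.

ω = 2πf = 41470 rad/s
X_L = ωL = 158 Ω
X_C = 1/(ωC) = 447 Ω
Net reactance X = X_L − X_C = -289 Ω
Z = − j289 Ω
|Z| = √(0² + 289²) = 289 Ω
I = V/|Z| = 72.7 mA
V_C = I·|Z_C| = 0.0727 × 447 = 32.5 V

32.5 V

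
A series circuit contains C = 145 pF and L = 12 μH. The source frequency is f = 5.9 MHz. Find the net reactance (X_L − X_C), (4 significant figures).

ω = 2πf = 3.707e+07 rad/s
X_L = ωL = 444.8 Ω
X_C = 1/(ωC) = 186.0 Ω
X = 444.8 − 186.0 = 258.8 Ω

258.8 Ω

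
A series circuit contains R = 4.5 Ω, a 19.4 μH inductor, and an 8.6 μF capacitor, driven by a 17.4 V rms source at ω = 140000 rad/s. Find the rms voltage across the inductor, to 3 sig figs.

X_L = ωL = 2.72 Ω
X_C = 1/(ωC) = 0.831 Ω
Net reactance X = X_L − X_C = 1.89 Ω
Z = 4.50 + j1.89 Ω
|Z| = √(4.50² + 1.89²) = 4.88 Ω
I = V/|Z| = 3.57 A
V_L = I·|Z_L| = 3.57 × 2.72 = 9.69 V

9.69 V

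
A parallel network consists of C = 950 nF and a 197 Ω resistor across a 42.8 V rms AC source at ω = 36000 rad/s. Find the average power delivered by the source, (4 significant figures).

9.299 W

X_C = 1/(ωC) = 29.24 Ω
Parallel: admittances add. Y = 1/R + jωC
Y = (0.005076 + j0.03420) S
|Y| = 0.03457 S → |Z| = 1/|Y| = 28.92 Ω, ∠Z = −∠Y = -81.56°
I = V/|Z| = 1.480 A
P = VI cos φ = 42.8 × 1.480 × cos(-81.56°) = 9.299 W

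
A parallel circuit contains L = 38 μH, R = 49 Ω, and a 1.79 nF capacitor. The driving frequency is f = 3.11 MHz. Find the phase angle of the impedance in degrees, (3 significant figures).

ω = 2πf = 1.954e+07 rad/s
X_L = ωL = 743 Ω
X_C = 1/(ωC) = 28.6 Ω
Parallel: admittances add. Y = 1/R + 1/(jωL) + jωC
Y = (0.0204 + j0.0336) S
|Y| = 0.0393 S → |Z| = 1/|Y| = 25.4 Ω, ∠Z = −∠Y = -58.7°

-58.7°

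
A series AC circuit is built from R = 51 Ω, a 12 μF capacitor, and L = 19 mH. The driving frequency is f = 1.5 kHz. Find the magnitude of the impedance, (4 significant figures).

177.7 Ω

ω = 2πf = 9425 rad/s
X_L = ωL = 179.1 Ω
X_C = 1/(ωC) = 8.842 Ω
Net reactance X = X_L − X_C = 170.2 Ω
Z = 51.00 + j170.2 Ω
|Z| = √(51.00² + 170.2²) = 177.7 Ω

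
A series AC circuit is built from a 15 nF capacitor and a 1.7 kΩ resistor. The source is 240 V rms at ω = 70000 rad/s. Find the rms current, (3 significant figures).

X_C = 1/(ωC) = 952 Ω
Z = 1700 − j952 Ω
|Z| = √(1700² + 952²) = 1950 Ω
I = V/|Z| = 240/1950 = 123 mA

123 mA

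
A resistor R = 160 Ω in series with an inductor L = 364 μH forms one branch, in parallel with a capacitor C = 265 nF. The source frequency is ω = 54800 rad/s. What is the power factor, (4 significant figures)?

0.4084

X_L = ωL = 19.95 Ω
X_C = 1/(ωC) = 68.86 Ω
Branch 1 (R+jX_L): Z₁ = 160.0 + j19.95 Ω, |Z₁| = 161.2 Ω
Branch 2 (−jX_C): Z₂ = −j68.86 Ω
Parallel: Z = Z₁Z₂/(Z₁+Z₂), |Z| = 66.36 Ω, ∠Z = -65.89°
cos φ = cos(-65.89°) = 0.4084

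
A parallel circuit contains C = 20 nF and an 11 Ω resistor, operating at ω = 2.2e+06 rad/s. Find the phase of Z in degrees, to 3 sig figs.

X_C = 1/(ωC) = 22.7 Ω
Parallel: admittances add. Y = 1/R + jωC
Y = (0.0909 + j0.0440) S
|Y| = 0.101 S → |Z| = 1/|Y| = 9.90 Ω, ∠Z = −∠Y = -25.8°

-25.8°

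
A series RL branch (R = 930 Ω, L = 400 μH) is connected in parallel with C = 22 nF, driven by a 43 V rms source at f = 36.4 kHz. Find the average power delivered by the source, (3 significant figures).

ω = 2πf = 228700 rad/s
X_L = ωL = 91.5 Ω
X_C = 1/(ωC) = 199 Ω
Branch 1 (R+jX_L): Z₁ = 930 + j91.5 Ω, |Z₁| = 934 Ω
Branch 2 (−jX_C): Z₂ = −j199 Ω
Parallel: Z = Z₁Z₂/(Z₁+Z₂), |Z| = 198 Ω, ∠Z = -77.8°
I = V/|Z| = 217 mA
P = VI cos φ = 43 × 0.217 × cos(-77.8°) = 1.97 W

1.97 W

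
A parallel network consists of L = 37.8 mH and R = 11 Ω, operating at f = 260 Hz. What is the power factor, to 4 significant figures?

ω = 2πf = 1634 rad/s
X_L = ωL = 61.75 Ω
Parallel: admittances add. Y = 1/R + 1/(jωL)
Y = (0.09091 − j0.01619) S
|Y| = 0.09234 S → |Z| = 1/|Y| = 10.83 Ω, ∠Z = −∠Y = 10.10°
cos φ = cos(10.10°) = 0.9845

0.9845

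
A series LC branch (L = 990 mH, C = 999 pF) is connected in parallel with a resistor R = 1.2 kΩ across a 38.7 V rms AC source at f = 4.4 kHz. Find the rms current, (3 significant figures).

ω = 2πf = 27650 rad/s
X_L = ωL = 27400 Ω
X_C = 1/(ωC) = 36200 Ω
Branch 1: Z₁ = R = 1200 Ω
Branch 2 (series LC): Z₂ = j(X_L − X_C) = −j8840 Ω
Parallel: Z = Z₁Z₂/(Z₁+Z₂), |Z| = 1190 Ω, ∠Z = -7.73°
I = V/|Z| = 38.7/1190 = 32.5 mA

32.5 mA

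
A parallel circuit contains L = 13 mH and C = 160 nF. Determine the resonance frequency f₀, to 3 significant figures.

ω₀ = 1/√(LC) = 1/√(0.013 × 1.6e-07) = 21930 rad/s
f₀ = ω₀/(2π) = 3.49 kHz

3.49 kHz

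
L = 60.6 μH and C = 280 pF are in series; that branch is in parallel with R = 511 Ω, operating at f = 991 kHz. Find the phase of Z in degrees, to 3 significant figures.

ω = 2πf = 6.227e+06 rad/s
X_L = ωL = 377 Ω
X_C = 1/(ωC) = 574 Ω
Branch 1: Z₁ = R = 511 Ω
Branch 2 (series LC): Z₂ = j(X_L − X_C) = −j196 Ω
Parallel: Z = Z₁Z₂/(Z₁+Z₂), |Z| = 183 Ω, ∠Z = -69.0°

-69.0°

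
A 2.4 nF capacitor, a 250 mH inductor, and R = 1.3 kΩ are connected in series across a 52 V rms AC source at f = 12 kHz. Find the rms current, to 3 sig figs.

3.88 mA

ω = 2πf = 75400 rad/s
X_L = ωL = 18800 Ω
X_C = 1/(ωC) = 5530 Ω
Net reactance X = X_L − X_C = 13300 Ω
Z = 1300 + j13300 Ω
|Z| = √(1300² + 13300²) = 13400 Ω
I = V/|Z| = 52/13400 = 3.88 mA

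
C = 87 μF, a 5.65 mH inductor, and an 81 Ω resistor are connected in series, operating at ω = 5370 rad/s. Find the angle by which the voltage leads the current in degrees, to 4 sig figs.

X_L = ωL = 30.34 Ω
X_C = 1/(ωC) = 2.140 Ω
Net reactance X = X_L − X_C = 28.20 Ω
Z = 81.00 + j28.20 Ω
|Z| = √(81.00² + 28.20²) = 85.77 Ω
∠Z = arctan(28.20/81.00) = 19.20°

19.20°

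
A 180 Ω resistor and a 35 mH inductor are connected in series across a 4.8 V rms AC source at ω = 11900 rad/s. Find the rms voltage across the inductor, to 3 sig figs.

4.41 V

X_L = ωL = 417 Ω
Z = 180 + j417 Ω
|Z| = √(180² + 417²) = 454 Ω
I = V/|Z| = 10.6 mA
V_L = I·|Z_L| = 0.0106 × 417 = 4.41 V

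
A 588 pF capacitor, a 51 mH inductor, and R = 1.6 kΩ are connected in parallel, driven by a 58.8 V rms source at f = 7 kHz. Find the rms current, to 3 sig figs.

44.3 mA

ω = 2πf = 43980 rad/s
X_L = ωL = 2240 Ω
X_C = 1/(ωC) = 38700 Ω
Parallel: admittances add. Y = 1/R + 1/(jωL) + jωC
Y = (0.000625 − j0.000420) S
|Y| = 0.000753 S → |Z| = 1/|Y| = 1330 Ω, ∠Z = −∠Y = 33.9°
I = V/|Z| = 58.8/1330 = 44.3 mA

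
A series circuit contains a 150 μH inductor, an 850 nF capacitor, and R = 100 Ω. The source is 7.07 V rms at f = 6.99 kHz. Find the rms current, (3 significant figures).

ω = 2πf = 43920 rad/s
X_L = ωL = 6.59 Ω
X_C = 1/(ωC) = 26.8 Ω
Net reactance X = X_L − X_C = -20.2 Ω
Z = 100 − j20.2 Ω
|Z| = √(100² + 20.2²) = 102 Ω
I = V/|Z| = 7.07/102 = 69.3 mA

69.3 mA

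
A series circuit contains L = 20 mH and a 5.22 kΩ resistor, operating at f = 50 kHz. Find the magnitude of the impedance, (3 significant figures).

ω = 2πf = 314200 rad/s
X_L = ωL = 6280 Ω
Z = 5220 + j6280 Ω
|Z| = √(5220² + 6280²) = 8170 Ω

8170 Ω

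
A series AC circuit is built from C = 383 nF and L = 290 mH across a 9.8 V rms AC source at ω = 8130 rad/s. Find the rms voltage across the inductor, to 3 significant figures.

X_L = ωL = 2360 Ω
X_C = 1/(ωC) = 321 Ω
Net reactance X = X_L − X_C = 2040 Ω
Z = j2040 Ω
|Z| = √(0² + 2040²) = 2040 Ω
I = V/|Z| = 4.81 mA
V_L = I·|Z_L| = 0.00481 × 2360 = 11.3 V

11.3 V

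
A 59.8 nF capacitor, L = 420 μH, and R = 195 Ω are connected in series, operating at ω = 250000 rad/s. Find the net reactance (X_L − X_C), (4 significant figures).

38.11 Ω

X_L = ωL = 105.0 Ω
X_C = 1/(ωC) = 66.89 Ω
X = 105.0 − 66.89 = 38.11 Ω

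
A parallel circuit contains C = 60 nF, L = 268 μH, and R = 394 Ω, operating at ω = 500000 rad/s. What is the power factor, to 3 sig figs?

0.112

X_L = ωL = 134 Ω
X_C = 1/(ωC) = 33.3 Ω
Parallel: admittances add. Y = 1/R + 1/(jωL) + jωC
Y = (0.00254 + j0.0225) S
|Y| = 0.0227 S → |Z| = 1/|Y| = 44.1 Ω, ∠Z = −∠Y = -83.6°
cos φ = cos(-83.6°) = 0.112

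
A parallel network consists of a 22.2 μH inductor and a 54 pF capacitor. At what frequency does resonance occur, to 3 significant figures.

4.60 MHz

ω₀ = 1/√(LC) = 1/√(2.22e-05 × 5.4e-11) = 2.888e+07 rad/s
f₀ = ω₀/(2π) = 4.60 MHz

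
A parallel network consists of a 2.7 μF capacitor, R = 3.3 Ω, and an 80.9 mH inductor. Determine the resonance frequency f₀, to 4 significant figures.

ω₀ = 1/√(LC) = 1/√(0.0809 × 2.7e-06) = 2140 rad/s
f₀ = ω₀/(2π) = 340.5 Hz

340.5 Hz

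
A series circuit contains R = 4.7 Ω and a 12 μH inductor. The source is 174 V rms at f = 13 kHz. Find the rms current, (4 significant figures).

36.24 A

ω = 2πf = 81680 rad/s
X_L = ωL = 0.9802 Ω
Z = 4.700 + j0.9802 Ω
|Z| = √(4.700² + 0.9802²) = 4.801 Ω
I = V/|Z| = 174/4.801 = 36.24 A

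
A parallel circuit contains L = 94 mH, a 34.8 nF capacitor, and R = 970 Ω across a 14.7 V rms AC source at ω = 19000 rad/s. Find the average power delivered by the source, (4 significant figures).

222.8 mW

X_L = ωL = 1786 Ω
X_C = 1/(ωC) = 1512 Ω
Parallel: admittances add. Y = 1/R + 1/(jωL) + jωC
Y = (0.001031 + j0.0001013) S
|Y| = 0.001036 S → |Z| = 1/|Y| = 965.4 Ω, ∠Z = −∠Y = -5.611°
I = V/|Z| = 15.23 mA
P = VI cos φ = 14.7 × 0.01523 × cos(-5.611°) = 222.8 mW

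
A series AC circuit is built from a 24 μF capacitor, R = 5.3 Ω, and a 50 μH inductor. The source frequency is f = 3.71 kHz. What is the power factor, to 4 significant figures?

ω = 2πf = 23310 rad/s
X_L = ωL = 1.166 Ω
X_C = 1/(ωC) = 1.787 Ω
Net reactance X = X_L − X_C = -0.6219 Ω
Z = 5.300 − j0.6219 Ω
|Z| = √(5.300² + 0.6219²) = 5.336 Ω
∠Z = arctan(-0.6219/5.300) = -6.693°
cos φ = cos(-6.693°) = 0.9932

0.9932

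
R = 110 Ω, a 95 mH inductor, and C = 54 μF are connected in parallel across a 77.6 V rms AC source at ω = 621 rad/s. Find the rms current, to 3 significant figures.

X_L = ωL = 59.0 Ω
X_C = 1/(ωC) = 29.8 Ω
Parallel: admittances add. Y = 1/R + 1/(jωL) + jωC
Y = (0.00909 + j0.0166) S
|Y| = 0.0189 S → |Z| = 1/|Y| = 52.9 Ω, ∠Z = −∠Y = -61.3°
I = V/|Z| = 77.6/52.9 = 1.47 A

1.47 A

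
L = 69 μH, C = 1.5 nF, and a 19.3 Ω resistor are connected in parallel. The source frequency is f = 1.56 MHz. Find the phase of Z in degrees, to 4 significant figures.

ω = 2πf = 9.802e+06 rad/s
X_L = ωL = 676.3 Ω
X_C = 1/(ωC) = 68.01 Ω
Parallel: admittances add. Y = 1/R + 1/(jωL) + jωC
Y = (0.05181 + j0.01322) S
|Y| = 0.05347 S → |Z| = 1/|Y| = 18.70 Ω, ∠Z = −∠Y = -14.32°

-14.32°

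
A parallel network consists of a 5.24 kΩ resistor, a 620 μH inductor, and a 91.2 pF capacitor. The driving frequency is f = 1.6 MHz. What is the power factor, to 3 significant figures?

ω = 2πf = 1.005e+07 rad/s
X_L = ωL = 6230 Ω
X_C = 1/(ωC) = 1090 Ω
Parallel: admittances add. Y = 1/R + 1/(jωL) + jωC
Y = (0.000191 + j0.000756) S
|Y| = 0.000780 S → |Z| = 1/|Y| = 1280 Ω, ∠Z = −∠Y = -75.8°
cos φ = cos(-75.8°) = 0.245

0.245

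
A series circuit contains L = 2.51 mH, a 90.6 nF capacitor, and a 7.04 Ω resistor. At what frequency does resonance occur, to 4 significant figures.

10.55 kHz

ω₀ = 1/√(LC) = 1/√(0.00251 × 9.06e-08) = 66310 rad/s
f₀ = ω₀/(2π) = 10.55 kHz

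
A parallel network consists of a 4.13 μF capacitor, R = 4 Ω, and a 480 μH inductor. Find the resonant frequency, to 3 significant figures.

3.57 kHz

ω₀ = 1/√(LC) = 1/√(0.00048 × 4.13e-06) = 22460 rad/s
f₀ = ω₀/(2π) = 3.57 kHz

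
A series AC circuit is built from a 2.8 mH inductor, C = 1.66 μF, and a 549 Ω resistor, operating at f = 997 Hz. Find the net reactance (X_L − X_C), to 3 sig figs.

ω = 2πf = 6264 rad/s
X_L = ωL = 17.5 Ω
X_C = 1/(ωC) = 96.2 Ω
X = 17.5 − 96.2 = -78.6 Ω

-78.6 Ω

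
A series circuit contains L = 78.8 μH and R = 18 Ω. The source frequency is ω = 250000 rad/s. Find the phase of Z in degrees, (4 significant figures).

47.58°

X_L = ωL = 19.70 Ω
Z = 18.00 + j19.70 Ω
|Z| = √(18.00² + 19.70²) = 26.69 Ω
∠Z = arctan(19.70/18.00) = 47.58°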